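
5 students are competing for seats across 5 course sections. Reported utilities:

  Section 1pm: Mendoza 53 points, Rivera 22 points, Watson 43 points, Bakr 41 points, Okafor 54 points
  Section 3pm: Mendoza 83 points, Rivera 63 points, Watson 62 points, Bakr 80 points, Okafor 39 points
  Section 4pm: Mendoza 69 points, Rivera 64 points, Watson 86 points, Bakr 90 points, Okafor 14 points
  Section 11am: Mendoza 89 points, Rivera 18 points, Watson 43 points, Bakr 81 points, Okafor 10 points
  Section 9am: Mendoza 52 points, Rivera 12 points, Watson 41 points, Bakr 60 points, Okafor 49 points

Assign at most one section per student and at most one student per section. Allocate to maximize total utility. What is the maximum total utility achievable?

Treat this as an assignment problem: match each student to one section.
Optimal: Mendoza→Section 11am (89 points), Rivera→Section 3pm (63 points), Watson→Section 4pm (86 points), Bakr→Section 9am (60 points), Okafor→Section 1pm (54 points) — total 89+63+86+60+54 = 352 points.
Row-greedy (each student in turn takes its best remaining section) gives 329 points, worse by 23.
Swapping Rivera↔Watson (Rivera→Section 4pm 64 points, Watson→Section 3pm 62 points) loses 23.

Max total: 352 points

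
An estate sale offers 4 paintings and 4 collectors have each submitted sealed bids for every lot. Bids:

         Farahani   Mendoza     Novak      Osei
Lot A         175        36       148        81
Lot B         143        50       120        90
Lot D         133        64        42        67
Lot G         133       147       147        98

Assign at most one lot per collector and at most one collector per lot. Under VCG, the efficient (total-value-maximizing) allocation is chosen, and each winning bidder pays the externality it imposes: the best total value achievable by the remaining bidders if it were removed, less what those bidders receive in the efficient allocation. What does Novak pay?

Efficient allocation: Farahani→Lot D ($133), Mendoza→Lot G ($147), Novak→Lot A ($148), Osei→Lot B ($90); total welfare W = $518.
Novak receives Lot A at value $148, so the others get W − 148 = $370.
Without Novak: best allocation of the remaining 3 bidders over all 4 lots is Farahani→Lot A ($175), Mendoza→Lot G ($147), Osei→Lot B ($90), total $412.
VCG payment = (others' best without Novak) − (others' welfare with Novak) = 412 − 370 = $42.

Novak pays $42.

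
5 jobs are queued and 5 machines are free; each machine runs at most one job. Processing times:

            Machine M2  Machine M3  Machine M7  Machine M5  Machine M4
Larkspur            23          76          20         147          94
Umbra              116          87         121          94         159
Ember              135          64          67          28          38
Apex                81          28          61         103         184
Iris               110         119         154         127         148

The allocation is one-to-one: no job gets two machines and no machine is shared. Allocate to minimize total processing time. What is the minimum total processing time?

This is a one-to-one assignment (minimum-cost bipartite matching).
Optimal: Larkspur→Machine M7 (20 min), Umbra→Machine M5 (94 min), Ember→Machine M4 (38 min), Apex→Machine M3 (28 min), Iris→Machine M2 (110 min) — total 20+94+38+28+110 = 290 min.
Row-greedy (each job in turn takes its cheapest remaining machine) gives 364 min, worse by 74.
Every other assignment is strictly worse.

Min total: 290 min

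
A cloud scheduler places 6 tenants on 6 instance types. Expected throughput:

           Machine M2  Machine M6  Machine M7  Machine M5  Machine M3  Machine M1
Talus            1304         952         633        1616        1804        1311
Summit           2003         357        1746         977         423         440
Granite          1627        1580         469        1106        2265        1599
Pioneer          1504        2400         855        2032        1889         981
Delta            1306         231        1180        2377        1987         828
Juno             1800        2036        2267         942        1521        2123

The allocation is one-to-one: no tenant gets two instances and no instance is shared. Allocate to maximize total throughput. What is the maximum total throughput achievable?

Optimal: Talus→Machine M1 (1311 ops/s), Summit→Machine M2 (2003 ops/s), Granite→Machine M3 (2265 ops/s), Pioneer→Machine M6 (2400 ops/s), Delta→Machine M5 (2377 ops/s), Juno→Machine M7 (2267 ops/s) — total 1311+2003+2265+2400+2377+2267 = 12623 ops/s.
Row-greedy (each tenant in turn takes its best remaining instance) gives 12450 ops/s, worse by 173.
No other one-to-one assignment exceeds 12623 ops/s.

Maximum total: 12623 ops/s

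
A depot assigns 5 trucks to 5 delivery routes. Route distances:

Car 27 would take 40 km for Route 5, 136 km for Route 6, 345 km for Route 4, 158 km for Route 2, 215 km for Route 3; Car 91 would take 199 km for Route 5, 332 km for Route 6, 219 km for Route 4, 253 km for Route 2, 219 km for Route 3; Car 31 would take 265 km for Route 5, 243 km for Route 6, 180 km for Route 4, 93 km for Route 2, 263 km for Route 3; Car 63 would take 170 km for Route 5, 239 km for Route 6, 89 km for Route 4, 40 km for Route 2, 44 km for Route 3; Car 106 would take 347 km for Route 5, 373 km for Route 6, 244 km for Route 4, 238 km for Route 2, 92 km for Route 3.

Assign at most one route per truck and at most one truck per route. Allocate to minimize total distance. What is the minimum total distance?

Optimal: Car 27→Route 6 (136 km), Car 91→Route 5 (199 km), Car 31→Route 2 (93 km), Car 63→Route 4 (89 km), Car 106→Route 3 (92 km) — total 136+199+93+89+92 = 609 km.
Column-greedy (each route in turn goes to its cheapest remaining truck) gives 916 km, worse by 307.
Next-best assignment: Car 27→Route 5, Car 91→Route 4, Car 31→Route 6, Car 63→Route 2, Car 106→Route 3 = 634 km.
No other one-to-one assignment undercuts 609 km.

Min total: 609 km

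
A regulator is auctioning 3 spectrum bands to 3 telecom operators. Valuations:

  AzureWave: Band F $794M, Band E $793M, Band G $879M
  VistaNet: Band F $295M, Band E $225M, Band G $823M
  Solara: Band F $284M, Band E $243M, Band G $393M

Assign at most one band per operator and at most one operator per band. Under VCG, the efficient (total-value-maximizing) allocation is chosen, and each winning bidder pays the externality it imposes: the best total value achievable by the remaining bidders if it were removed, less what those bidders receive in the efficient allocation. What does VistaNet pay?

Efficient allocation: AzureWave→Band E ($793M), VistaNet→Band G ($823M), Solara→Band F ($284M); total welfare W = $1900M.
VistaNet receives Band G at value $823M, so the others get W − 823 = $1077M.
Without VistaNet: best allocation of the remaining 2 bidders over all 3 bands is AzureWave→Band F ($794M), Solara→Band G ($393M), total $1187M.
VCG payment = (others' best without VistaNet) − (others' welfare with VistaNet) = 1187 − 1077 = $110M.

VistaNet pays $110M.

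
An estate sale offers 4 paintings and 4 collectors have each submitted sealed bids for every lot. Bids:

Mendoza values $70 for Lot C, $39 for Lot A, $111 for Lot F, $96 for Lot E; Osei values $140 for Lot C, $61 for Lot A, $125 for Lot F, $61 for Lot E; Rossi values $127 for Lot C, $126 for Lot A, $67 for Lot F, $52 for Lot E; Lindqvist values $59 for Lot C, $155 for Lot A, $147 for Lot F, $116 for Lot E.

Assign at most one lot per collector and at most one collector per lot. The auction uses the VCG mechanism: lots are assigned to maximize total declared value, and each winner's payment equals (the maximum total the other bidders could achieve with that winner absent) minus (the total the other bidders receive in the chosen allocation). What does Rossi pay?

Efficient allocation: Mendoza→Lot E ($96), Osei→Lot C ($140), Rossi→Lot A ($126), Lindqvist→Lot F ($147); total welfare W = $509.
Rossi receives Lot A at value $126, so the others get W − 126 = $383.
Without Rossi: best allocation of the remaining 3 bidders over all 4 lots is Mendoza→Lot F ($111), Osei→Lot C ($140), Lindqvist→Lot A ($155), total $406.
VCG payment = (others' best without Rossi) − (others' welfare with Rossi) = 406 − 383 = $23.

Rossi pays $23.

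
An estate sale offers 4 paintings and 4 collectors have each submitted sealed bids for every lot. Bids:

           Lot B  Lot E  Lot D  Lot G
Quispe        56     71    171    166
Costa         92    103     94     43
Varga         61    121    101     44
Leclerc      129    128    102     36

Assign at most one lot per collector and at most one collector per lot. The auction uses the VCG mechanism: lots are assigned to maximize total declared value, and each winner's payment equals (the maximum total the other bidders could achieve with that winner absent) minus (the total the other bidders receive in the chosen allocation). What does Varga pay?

Varga pays $14.

Efficient allocation: Quispe→Lot G ($166), Costa→Lot D ($94), Varga→Lot E ($121), Leclerc→Lot B ($129); total welfare W = $510.
Varga receives Lot E at value $121, so the others get W − 121 = $389.
Without Varga: best allocation of the remaining 3 bidders over all 4 lots is Quispe→Lot D ($171), Costa→Lot E ($103), Leclerc→Lot B ($129), total $403.
VCG payment = (others' best without Varga) − (others' welfare with Varga) = 403 − 389 = $14.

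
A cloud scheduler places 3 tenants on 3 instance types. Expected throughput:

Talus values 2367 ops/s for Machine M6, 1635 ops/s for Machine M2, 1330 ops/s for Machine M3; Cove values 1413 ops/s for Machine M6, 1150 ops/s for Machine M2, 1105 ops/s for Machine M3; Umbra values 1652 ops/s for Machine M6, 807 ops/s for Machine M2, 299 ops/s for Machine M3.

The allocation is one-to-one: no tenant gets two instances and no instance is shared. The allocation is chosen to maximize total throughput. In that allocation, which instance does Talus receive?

Optimal: Talus→Machine M2 (1635 ops/s), Cove→Machine M3 (1105 ops/s), Umbra→Machine M6 (1652 ops/s) — total 1635+1105+1652 = 4392 ops/s.
Row-greedy (each tenant in turn takes its best remaining instance) gives 3816 ops/s, worse by 576.
Next-best assignment: Talus→Machine M6, Cove→Machine M3, Umbra→Machine M2 = 4279 ops/s.
Swapping Talus↔Cove (Talus→Machine M3 1330 ops/s, Cove→Machine M2 1150 ops/s) loses 260.
Checked against all permutations: 4392 ops/s is optimal.
Talus's own top instance is Machine M6 (2367 ops/s), but forcing Talus→Machine M6 and reassigning the rest optimally gives only 4279 ops/s — worse by 113.

Talus receives Machine M2.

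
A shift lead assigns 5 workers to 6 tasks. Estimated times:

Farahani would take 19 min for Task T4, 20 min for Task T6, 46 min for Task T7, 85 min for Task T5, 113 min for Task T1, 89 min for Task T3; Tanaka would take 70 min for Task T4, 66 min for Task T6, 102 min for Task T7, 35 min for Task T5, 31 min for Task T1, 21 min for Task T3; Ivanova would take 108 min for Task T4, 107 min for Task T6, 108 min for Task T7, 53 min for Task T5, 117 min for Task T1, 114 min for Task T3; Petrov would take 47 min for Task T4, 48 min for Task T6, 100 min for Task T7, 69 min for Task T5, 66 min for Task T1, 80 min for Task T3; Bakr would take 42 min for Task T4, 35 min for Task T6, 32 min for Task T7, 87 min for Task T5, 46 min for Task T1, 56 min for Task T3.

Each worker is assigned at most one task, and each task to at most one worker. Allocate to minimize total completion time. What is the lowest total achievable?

Min total: 173 min

Optimal: Farahani→Task T4 (19 min), Tanaka→Task T3 (21 min), Ivanova→Task T5 (53 min), Petrov→Task T6 (48 min), Bakr→Task T7 (32 min) — total 19+21+53+48+32 = 173 min.
Column-greedy (each task in turn goes to its cheapest remaining worker) gives 306 min, worse by 133.
Swapping Farahani↔Bakr (Farahani→Task T7 46 min, Bakr→Task T4 42 min) adds 37.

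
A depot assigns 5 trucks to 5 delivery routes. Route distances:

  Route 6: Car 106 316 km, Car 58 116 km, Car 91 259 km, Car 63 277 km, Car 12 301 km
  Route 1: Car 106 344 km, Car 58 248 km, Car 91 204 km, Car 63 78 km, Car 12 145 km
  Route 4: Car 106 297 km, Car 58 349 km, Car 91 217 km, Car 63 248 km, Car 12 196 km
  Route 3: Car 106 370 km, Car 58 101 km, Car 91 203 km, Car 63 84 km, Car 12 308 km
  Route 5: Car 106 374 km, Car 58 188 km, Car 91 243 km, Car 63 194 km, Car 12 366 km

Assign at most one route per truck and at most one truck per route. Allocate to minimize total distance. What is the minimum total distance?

Minimum total: 885 km

Optimal: Car 106→Route 4 (297 km), Car 58→Route 6 (116 km), Car 91→Route 5 (243 km), Car 63→Route 3 (84 km), Car 12→Route 1 (145 km) — total 297+116+243+84+145 = 885 km.
Min-entry greedy (repeatedly take the single cheapest remaining cell) gives 934 km, worse by 49.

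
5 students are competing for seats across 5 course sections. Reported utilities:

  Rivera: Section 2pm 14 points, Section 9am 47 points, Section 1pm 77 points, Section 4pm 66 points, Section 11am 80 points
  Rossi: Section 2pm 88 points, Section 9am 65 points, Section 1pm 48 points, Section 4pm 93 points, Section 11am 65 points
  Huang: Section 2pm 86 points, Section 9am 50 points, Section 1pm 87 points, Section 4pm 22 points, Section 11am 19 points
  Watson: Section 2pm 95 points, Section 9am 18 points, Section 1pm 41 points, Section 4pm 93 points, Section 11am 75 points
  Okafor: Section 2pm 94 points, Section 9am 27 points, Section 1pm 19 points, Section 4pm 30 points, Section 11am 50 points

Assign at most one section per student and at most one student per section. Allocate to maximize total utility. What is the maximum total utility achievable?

This is the linear assignment problem.
Optimal: Rivera→Section 11am (80 points), Rossi→Section 9am (65 points), Huang→Section 1pm (87 points), Watson→Section 4pm (93 points), Okafor→Section 2pm (94 points) — total 80+65+87+93+94 = 419 points.
Row-greedy (each student in turn takes its best remaining section) gives 382 points, worse by 37.
Next-best assignment: Rivera→Section 9am, Rossi→Section 4pm, Huang→Section 1pm, Watson→Section 11am, Okafor→Section 2pm = 396 points.
No other one-to-one assignment exceeds 419 points.

Maximum total: 419 points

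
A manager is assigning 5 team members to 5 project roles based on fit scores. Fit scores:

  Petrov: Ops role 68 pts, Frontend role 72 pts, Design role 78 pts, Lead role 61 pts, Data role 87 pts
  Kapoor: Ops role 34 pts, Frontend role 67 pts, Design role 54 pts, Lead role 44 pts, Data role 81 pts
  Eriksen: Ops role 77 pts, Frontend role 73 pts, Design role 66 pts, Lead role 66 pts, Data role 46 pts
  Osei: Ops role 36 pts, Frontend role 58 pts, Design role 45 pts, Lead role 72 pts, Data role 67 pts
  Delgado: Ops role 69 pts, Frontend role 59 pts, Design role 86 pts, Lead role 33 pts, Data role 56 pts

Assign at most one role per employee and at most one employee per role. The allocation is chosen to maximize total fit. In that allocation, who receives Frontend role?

Kapoor receives Frontend role.

Optimal: Petrov→Data role (87 pts), Kapoor→Frontend role (67 pts), Eriksen→Ops role (77 pts), Osei→Lead role (72 pts), Delgado→Design role (86 pts) — total 87+67+77+72+86 = 389 pts.
Column-greedy (each role in turn goes to its best remaining employee) gives 388 pts, worse by 1.
Next-best assignment: Petrov→Frontend role, Kapoor→Data role, Eriksen→Ops role, Osei→Lead role, Delgado→Design role = 388 pts.
Kapoor's own top role is Data role (81 pts), but forcing Kapoor→Data role and reassigning the rest optimally gives only 388 pts — worse by 1.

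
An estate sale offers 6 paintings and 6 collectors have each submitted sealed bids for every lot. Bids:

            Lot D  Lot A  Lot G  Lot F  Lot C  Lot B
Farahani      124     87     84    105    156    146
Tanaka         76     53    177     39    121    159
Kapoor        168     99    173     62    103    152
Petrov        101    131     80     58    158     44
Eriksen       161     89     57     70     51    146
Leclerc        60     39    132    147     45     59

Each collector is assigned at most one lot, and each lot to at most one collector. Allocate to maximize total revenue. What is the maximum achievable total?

This is the linear assignment problem.
Optimal: Farahani→Lot C ($156), Tanaka→Lot B ($159), Kapoor→Lot G ($173), Petrov→Lot A ($131), Eriksen→Lot D ($161), Leclerc→Lot F ($147) — total 156+159+173+131+161+147 = $927.
Row-greedy (each collector in turn takes its best remaining lot) gives $925, worse by 2.
Swapping Leclerc↔Eriksen (Leclerc→Lot D $60, Eriksen→Lot F $70) loses 178.

Max total: $927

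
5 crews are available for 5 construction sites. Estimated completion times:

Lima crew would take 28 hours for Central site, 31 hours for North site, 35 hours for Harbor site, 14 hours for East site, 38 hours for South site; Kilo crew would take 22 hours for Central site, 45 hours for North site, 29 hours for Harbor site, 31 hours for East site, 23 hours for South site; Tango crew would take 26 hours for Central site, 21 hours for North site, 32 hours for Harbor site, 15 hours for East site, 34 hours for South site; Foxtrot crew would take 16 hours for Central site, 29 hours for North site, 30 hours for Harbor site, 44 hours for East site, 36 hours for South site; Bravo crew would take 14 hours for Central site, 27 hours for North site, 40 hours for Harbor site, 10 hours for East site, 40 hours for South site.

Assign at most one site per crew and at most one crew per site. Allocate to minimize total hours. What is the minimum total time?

Min total: 102 hours

Optimal: Lima crew→East site (14 hours), Kilo crew→South site (23 hours), Tango crew→North site (21 hours), Foxtrot crew→Harbor site (30 hours), Bravo crew→Central site (14 hours) — total 14+23+21+30+14 = 102 hours.
Column-greedy (each site in turn goes to its cheapest remaining crew) gives 114 hours, worse by 12.
Next-best assignment: Lima crew→Harbor site, Kilo crew→South site, Tango crew→North site, Foxtrot crew→Central site, Bravo crew→East site = 105 hours.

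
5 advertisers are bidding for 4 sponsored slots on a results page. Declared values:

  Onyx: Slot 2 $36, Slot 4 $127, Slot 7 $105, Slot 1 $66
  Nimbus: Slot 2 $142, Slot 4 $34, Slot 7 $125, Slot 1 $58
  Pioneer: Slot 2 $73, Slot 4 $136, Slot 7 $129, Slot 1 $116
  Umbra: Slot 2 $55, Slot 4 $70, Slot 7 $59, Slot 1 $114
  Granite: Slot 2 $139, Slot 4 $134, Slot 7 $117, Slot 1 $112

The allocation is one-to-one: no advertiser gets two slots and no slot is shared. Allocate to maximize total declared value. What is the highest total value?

Treat this as an assignment problem: match each advertiser to one slot.
Optimal: Nimbus→Slot 2 ($142), Granite→Slot 4 ($134), Pioneer→Slot 7 ($129), Umbra→Slot 1 ($114) — total 142+134+129+114 = $519.
Column-greedy (each slot in turn goes to its best remaining advertiser) gives $509, worse by 10.
Swapping Umbra↔Nimbus (Umbra→Slot 2 $55, Nimbus→Slot 1 $58) loses 143.
Every other assignment is strictly worse.

Maximum total: $519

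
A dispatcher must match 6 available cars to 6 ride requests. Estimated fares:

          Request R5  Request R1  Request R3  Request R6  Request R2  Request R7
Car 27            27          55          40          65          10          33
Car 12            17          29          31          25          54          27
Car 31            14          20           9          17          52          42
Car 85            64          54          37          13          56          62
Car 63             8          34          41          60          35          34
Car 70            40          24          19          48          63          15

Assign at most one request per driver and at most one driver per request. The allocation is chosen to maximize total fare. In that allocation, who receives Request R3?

Car 12 receives Request R3.

Optimal: Car 27→Request R1 ($55), Car 12→Request R3 ($31), Car 31→Request R7 ($42), Car 85→Request R5 ($64), Car 63→Request R6 ($60), Car 70→Request R2 ($63) — total 55+31+42+64+60+63 = $315.
Max-entry greedy (repeatedly take the single best remaining cell) gives $304, worse by 11.
Checked against all permutations: $315 is optimal.
Car 12's own top request is Request R2 ($54), but forcing Car 12→Request R2 and reassigning the rest optimally gives only $304 — worse by 11.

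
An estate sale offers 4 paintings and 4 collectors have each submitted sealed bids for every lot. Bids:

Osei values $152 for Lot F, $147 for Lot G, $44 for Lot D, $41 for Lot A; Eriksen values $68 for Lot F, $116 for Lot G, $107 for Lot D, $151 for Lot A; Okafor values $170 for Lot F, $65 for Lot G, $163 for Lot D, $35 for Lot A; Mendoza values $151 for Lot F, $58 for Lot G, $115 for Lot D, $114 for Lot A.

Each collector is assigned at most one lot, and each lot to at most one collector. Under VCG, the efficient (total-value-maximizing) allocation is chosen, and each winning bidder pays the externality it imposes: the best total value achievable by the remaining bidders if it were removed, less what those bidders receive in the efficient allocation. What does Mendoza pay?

Mendoza pays $7.

Efficient allocation: Osei→Lot G ($147), Eriksen→Lot A ($151), Okafor→Lot D ($163), Mendoza→Lot F ($151); total welfare W = $612.
Mendoza receives Lot F at value $151, so the others get W − 151 = $461.
Without Mendoza: best allocation of the remaining 3 bidders over all 4 lots is Osei→Lot G ($147), Eriksen→Lot A ($151), Okafor→Lot F ($170), total $468.
VCG payment = (others' best without Mendoza) − (others' welfare with Mendoza) = 468 − 461 = $7.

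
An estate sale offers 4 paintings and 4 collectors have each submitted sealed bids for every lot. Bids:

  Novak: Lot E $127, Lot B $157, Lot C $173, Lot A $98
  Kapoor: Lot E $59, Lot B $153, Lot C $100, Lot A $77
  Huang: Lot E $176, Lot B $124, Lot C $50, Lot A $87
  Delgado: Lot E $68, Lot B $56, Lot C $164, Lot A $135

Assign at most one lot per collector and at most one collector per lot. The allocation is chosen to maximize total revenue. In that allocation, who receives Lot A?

Treat this as an assignment problem: match each collector to one lot.
Optimal: Novak→Lot C ($173), Kapoor→Lot B ($153), Huang→Lot E ($176), Delgado→Lot A ($135) — total 173+153+176+135 = $637.
Column-greedy (each lot in turn goes to its best remaining collector) gives $574, worse by 63.
No other one-to-one assignment exceeds $637.
Delgado's own top lot is Lot C ($164), but forcing Delgado→Lot C and reassigning the rest optimally gives only $591 — worse by 46.

Delgado receives Lot A.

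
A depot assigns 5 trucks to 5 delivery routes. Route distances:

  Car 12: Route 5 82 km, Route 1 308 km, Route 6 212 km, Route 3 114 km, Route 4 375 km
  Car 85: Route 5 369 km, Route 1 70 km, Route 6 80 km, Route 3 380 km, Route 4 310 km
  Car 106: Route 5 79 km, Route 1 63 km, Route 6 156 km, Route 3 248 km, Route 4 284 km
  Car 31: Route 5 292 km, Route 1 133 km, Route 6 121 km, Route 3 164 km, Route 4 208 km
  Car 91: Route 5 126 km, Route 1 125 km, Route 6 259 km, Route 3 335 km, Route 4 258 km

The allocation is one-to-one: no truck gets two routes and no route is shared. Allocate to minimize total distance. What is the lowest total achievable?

Minimum total: 591 km

This is the linear assignment problem.
Optimal: Car 12→Route 3 (114 km), Car 85→Route 6 (80 km), Car 106→Route 1 (63 km), Car 31→Route 4 (208 km), Car 91→Route 5 (126 km) — total 114+80+63+208+126 = 591 km.
Row-greedy (each truck in turn takes its cheapest remaining route) gives 730 km, worse by 139.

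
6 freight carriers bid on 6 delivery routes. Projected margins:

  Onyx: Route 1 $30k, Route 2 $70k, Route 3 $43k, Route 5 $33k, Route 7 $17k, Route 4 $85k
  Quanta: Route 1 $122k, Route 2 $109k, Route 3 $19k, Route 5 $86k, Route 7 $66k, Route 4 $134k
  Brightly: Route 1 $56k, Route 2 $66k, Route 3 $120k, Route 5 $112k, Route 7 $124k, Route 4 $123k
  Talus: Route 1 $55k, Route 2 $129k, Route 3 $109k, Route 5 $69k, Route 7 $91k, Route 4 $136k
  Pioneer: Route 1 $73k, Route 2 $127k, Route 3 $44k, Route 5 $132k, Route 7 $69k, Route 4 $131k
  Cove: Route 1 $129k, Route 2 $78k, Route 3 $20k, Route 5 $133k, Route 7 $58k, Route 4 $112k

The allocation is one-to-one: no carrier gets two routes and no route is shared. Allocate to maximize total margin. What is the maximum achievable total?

Optimal: Onyx→Route 4 ($85k), Quanta→Route 1 ($122k), Brightly→Route 7 ($124k), Talus→Route 3 ($109k), Pioneer→Route 2 ($127k), Cove→Route 5 ($133k) — total 85+122+124+109+127+133 = $700k.
Row-greedy (each carrier in turn takes its best remaining route) gives $612k, worse by 88.
No other one-to-one assignment exceeds $700k.

Maximum total: $700k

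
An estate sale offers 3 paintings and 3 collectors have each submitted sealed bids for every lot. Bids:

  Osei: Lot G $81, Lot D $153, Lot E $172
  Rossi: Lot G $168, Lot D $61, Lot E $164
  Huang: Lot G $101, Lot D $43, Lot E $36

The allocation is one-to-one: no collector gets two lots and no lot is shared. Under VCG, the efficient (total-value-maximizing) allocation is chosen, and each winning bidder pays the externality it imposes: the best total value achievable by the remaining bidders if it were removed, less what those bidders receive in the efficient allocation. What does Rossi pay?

Efficient allocation: Osei→Lot D ($153), Rossi→Lot E ($164), Huang→Lot G ($101); total welfare W = $418.
Rossi receives Lot E at value $164, so the others get W − 164 = $254.
Without Rossi: best allocation of the remaining 2 bidders over all 3 lots is Osei→Lot E ($172), Huang→Lot G ($101), total $273.
VCG payment = (others' best without Rossi) − (others' welfare with Rossi) = 273 − 254 = $19.

Rossi pays $19.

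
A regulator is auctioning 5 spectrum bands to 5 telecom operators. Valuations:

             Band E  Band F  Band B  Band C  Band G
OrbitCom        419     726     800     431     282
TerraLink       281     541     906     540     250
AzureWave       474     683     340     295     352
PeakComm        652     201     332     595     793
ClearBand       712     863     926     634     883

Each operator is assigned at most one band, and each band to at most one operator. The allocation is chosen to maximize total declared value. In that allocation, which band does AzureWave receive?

This is a one-to-one assignment (maximum-weight bipartite matching).
Optimal: OrbitCom→Band F ($726M), TerraLink→Band B ($906M), AzureWave→Band E ($474M), PeakComm→Band C ($595M), ClearBand→Band G ($883M) — total 726+906+474+595+883 = $3584M.
Row-greedy (each operator in turn takes its best remaining band) gives $3242M, worse by 342.
Every other assignment is strictly worse.
AzureWave's own top band is Band F ($683M), but forcing AzureWave→Band F and reassigning the rest optimally gives only $3558M — worse by 26.

AzureWave receives Band E.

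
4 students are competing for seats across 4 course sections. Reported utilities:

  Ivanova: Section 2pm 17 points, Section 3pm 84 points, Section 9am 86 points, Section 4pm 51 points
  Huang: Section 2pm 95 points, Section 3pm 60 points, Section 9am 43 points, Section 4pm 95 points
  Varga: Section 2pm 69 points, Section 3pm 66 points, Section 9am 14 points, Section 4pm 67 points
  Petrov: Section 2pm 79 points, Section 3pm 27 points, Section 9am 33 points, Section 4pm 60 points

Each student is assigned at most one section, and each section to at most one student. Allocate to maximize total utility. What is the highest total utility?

Optimal: Ivanova→Section 9am (86 points), Huang→Section 4pm (95 points), Varga→Section 3pm (66 points), Petrov→Section 2pm (79 points) — total 86+95+66+79 = 326 points.
Column-greedy (each section in turn goes to its best remaining student) gives 279 points, worse by 47.
Swapping Petrov↔Varga (Petrov→Section 3pm 27 points, Varga→Section 2pm 69 points) loses 49.
Checked against all permutations: 326 points is optimal.

Max total: 326 points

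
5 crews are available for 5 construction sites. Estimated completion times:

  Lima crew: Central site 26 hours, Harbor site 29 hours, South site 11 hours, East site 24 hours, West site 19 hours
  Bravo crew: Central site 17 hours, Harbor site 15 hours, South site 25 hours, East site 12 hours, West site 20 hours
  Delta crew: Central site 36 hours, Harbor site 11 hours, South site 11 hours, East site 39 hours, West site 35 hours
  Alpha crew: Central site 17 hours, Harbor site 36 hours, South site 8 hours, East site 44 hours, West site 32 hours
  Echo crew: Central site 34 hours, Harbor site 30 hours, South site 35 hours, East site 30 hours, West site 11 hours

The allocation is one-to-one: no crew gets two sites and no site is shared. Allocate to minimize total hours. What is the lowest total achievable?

Optimal: Lima crew→South site (11 hours), Bravo crew→East site (12 hours), Delta crew→Harbor site (11 hours), Alpha crew→Central site (17 hours), Echo crew→West site (11 hours) — total 11+12+11+17+11 = 62 hours.
Column-greedy (each site in turn goes to its cheapest remaining crew) gives 71 hours, worse by 9.
Next-best assignment: Lima crew→Central site, Bravo crew→East site, Delta crew→Harbor site, Alpha crew→South site, Echo crew→West site = 68 hours.

Min total: 62 hours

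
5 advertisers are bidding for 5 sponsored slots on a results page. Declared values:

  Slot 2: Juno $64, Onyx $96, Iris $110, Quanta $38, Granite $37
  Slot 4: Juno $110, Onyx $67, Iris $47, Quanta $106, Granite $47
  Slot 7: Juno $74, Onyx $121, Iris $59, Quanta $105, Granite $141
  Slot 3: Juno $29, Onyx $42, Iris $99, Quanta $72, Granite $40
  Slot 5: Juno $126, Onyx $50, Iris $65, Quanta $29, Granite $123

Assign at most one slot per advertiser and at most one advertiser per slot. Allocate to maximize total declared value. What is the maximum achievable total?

Max total: $568

Optimal: Juno→Slot 5 ($126), Onyx→Slot 2 ($96), Iris→Slot 3 ($99), Quanta→Slot 4 ($106), Granite→Slot 7 ($141) — total 126+96+99+106+141 = $568.
Row-greedy (each advertiser in turn takes its best remaining slot) gives $503, worse by 65.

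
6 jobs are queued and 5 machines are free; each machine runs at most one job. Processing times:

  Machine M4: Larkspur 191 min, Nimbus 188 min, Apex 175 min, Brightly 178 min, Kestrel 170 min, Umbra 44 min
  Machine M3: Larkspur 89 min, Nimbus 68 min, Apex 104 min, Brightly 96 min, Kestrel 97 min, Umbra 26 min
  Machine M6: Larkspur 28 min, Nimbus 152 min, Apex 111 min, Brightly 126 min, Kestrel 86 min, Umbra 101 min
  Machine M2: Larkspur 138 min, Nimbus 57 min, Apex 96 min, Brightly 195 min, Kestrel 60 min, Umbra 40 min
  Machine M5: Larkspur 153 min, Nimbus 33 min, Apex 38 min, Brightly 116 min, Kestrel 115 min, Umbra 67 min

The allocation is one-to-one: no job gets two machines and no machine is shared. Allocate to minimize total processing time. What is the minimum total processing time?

Min total: 238 min

Optimal: Umbra→Machine M4 (44 min), Nimbus→Machine M3 (68 min), Larkspur→Machine M6 (28 min), Kestrel→Machine M2 (60 min), Apex→Machine M5 (38 min) — total 44+68+28+60+38 = 238 min.
Min-entry greedy (repeatedly take the single cheapest remaining cell) gives 322 min, worse by 84.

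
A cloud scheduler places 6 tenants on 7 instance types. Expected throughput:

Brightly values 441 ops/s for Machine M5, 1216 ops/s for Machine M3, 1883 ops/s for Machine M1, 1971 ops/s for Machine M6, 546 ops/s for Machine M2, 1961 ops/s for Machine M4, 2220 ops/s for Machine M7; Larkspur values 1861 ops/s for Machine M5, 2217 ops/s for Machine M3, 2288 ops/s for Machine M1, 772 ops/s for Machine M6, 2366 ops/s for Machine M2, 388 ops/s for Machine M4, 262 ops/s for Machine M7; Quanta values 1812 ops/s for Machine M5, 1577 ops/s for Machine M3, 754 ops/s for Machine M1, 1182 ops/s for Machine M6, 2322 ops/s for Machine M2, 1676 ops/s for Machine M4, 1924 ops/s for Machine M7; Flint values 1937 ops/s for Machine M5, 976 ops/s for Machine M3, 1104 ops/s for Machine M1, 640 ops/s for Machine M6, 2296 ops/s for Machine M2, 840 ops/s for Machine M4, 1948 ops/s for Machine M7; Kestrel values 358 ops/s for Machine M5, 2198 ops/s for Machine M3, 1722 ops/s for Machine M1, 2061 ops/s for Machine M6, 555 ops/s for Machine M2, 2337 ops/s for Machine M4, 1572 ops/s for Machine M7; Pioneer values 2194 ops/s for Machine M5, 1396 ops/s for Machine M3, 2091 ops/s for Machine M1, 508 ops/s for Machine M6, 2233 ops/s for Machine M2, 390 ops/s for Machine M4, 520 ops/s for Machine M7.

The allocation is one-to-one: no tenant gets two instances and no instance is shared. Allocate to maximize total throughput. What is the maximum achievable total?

Optimal: Brightly→Machine M7 (2220 ops/s), Larkspur→Machine M3 (2217 ops/s), Quanta→Machine M2 (2322 ops/s), Flint→Machine M5 (1937 ops/s), Kestrel→Machine M4 (2337 ops/s), Pioneer→Machine M1 (2091 ops/s) — total 2220+2217+2322+1937+2337+2091 = 13124 ops/s.
Column-greedy (each instance in turn goes to its best remaining tenant) gives 11517 ops/s, worse by 1607.

Max total: 13124 ops/s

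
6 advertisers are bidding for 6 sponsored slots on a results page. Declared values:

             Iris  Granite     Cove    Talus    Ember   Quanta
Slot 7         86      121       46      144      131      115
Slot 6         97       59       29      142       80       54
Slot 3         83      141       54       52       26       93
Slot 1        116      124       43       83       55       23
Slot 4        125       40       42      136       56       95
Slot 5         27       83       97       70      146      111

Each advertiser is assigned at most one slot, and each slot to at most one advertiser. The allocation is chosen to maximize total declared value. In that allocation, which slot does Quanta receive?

Optimal: Iris→Slot 1 ($116), Granite→Slot 3 ($141), Cove→Slot 5 ($97), Talus→Slot 6 ($142), Ember→Slot 7 ($131), Quanta→Slot 4 ($95) — total 116+141+97+142+131+95 = $722.
Max-entry greedy (repeatedly take the single best remaining cell) gives $653, worse by 69.
Next-best assignment: Iris→Slot 4, Granite→Slot 3, Cove→Slot 1, Talus→Slot 6, Ember→Slot 5, Quanta→Slot 7 = $712.
Swapping Ember↔Granite (Ember→Slot 3 $26, Granite→Slot 7 $121) loses 125.
Quanta's own top slot is Slot 7 ($115), but forcing Quanta→Slot 7 and reassigning the rest optimally gives only $712 — worse by 10.

Quanta receives Slot 4.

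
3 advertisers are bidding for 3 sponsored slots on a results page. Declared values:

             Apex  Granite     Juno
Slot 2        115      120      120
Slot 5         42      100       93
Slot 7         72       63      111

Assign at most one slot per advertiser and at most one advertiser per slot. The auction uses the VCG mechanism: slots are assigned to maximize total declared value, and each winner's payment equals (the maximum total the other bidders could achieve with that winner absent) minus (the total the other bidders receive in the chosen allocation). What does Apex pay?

Apex pays $20.

Efficient allocation: Apex→Slot 2 ($115), Granite→Slot 5 ($100), Juno→Slot 7 ($111); total welfare W = $326.
Apex receives Slot 2 at value $115, so the others get W − 115 = $211.
Without Apex: best allocation of the remaining 2 bidders over all 3 slots is Granite→Slot 2 ($120), Juno→Slot 7 ($111), total $231.
VCG payment = (others' best without Apex) − (others' welfare with Apex) = 231 − 211 = $20.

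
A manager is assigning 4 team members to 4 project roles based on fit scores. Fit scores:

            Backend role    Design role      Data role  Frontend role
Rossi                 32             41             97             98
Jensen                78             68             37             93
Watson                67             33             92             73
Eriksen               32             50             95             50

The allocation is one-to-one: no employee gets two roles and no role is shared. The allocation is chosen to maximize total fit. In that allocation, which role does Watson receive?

Watson receives Backend role.

This is the linear assignment problem.
Optimal: Rossi→Frontend role (98 pts), Jensen→Design role (68 pts), Watson→Backend role (67 pts), Eriksen→Data role (95 pts) — total 98+68+67+95 = 328 pts.
Row-greedy (each employee in turn takes its best remaining role) gives 318 pts, worse by 10.
Next-best assignment: Rossi→Frontend role, Jensen→Backend role, Watson→Data role, Eriksen→Design role = 318 pts.
Swapping Eriksen↔Jensen (Eriksen→Design role 50 pts, Jensen→Data role 37 pts) loses 76.
Watson's own top role is Data role (92 pts), but forcing Watson→Data role and reassigning the rest optimally gives only 318 pts — worse by 10.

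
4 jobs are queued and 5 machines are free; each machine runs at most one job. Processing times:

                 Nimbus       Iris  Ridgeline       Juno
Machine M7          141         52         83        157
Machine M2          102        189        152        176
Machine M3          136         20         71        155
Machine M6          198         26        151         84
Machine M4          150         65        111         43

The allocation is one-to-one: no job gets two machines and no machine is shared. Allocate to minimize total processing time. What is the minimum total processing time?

This is a one-to-one assignment (minimum-cost bipartite matching).
Optimal: Nimbus→Machine M2 (102 min), Iris→Machine M6 (26 min), Ridgeline→Machine M3 (71 min), Juno→Machine M4 (43 min) — total 102+26+71+43 = 242 min.
Min-entry greedy (repeatedly take the single cheapest remaining cell) gives 248 min, worse by 6.

Min total: 242 min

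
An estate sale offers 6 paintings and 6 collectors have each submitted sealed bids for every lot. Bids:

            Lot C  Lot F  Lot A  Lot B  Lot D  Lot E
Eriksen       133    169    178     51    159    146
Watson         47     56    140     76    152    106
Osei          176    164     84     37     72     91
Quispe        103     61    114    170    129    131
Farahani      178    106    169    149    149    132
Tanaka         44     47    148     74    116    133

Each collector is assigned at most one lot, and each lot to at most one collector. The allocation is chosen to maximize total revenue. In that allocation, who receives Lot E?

Tanaka receives Lot E.

Optimal: Eriksen→Lot A ($178), Watson→Lot D ($152), Osei→Lot F ($164), Quispe→Lot B ($170), Farahani→Lot C ($178), Tanaka→Lot E ($133) — total 178+152+164+170+178+133 = $975.
Row-greedy (each collector in turn takes its best remaining lot) gives $855, worse by 120.
Swapping Osei↔Eriksen (Osei→Lot A $84, Eriksen→Lot F $169) loses 89.
Checked against all permutations: $975 is optimal.
Tanaka's own top lot is Lot A ($148), but forcing Tanaka→Lot A and reassigning the rest optimally gives only $958 — worse by 17.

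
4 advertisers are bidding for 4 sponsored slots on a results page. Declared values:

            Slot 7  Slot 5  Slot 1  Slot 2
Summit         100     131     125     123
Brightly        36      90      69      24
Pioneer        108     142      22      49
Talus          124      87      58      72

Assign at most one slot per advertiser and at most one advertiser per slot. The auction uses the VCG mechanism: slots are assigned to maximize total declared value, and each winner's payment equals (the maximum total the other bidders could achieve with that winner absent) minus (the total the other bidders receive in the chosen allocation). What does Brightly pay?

Efficient allocation: Summit→Slot 2 ($123), Brightly→Slot 1 ($69), Pioneer→Slot 5 ($142), Talus→Slot 7 ($124); total welfare W = $458.
Brightly receives Slot 1 at value $69, so the others get W − 69 = $389.
Without Brightly: best allocation of the remaining 3 bidders over all 4 slots is Summit→Slot 1 ($125), Pioneer→Slot 5 ($142), Talus→Slot 7 ($124), total $391.
VCG payment = (others' best without Brightly) − (others' welfare with Brightly) = 391 − 389 = $2.

Brightly pays $2.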